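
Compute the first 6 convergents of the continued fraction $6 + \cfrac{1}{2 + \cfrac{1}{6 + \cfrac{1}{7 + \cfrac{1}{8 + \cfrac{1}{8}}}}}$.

6/1, 13/2, 84/13, 601/93, 4892/757, 39737/6149

Using the convergent recurrence p_i = a_i*p_{i-1} + p_{i-2}, q_i = a_i*q_{i-1} + q_{i-2} with p_{-2}=0, p_{-1}=1, q_{-2}=1, q_{-1}=0:
  i=0: a_0=6, p_0 = 6*1 + 0 = 6, q_0 = 6*0 + 1 = 1.
  i=1: a_1=2, p_1 = 2*6 + 1 = 13, q_1 = 2*1 + 0 = 2.
  i=2: a_2=6, p_2 = 6*13 + 6 = 84, q_2 = 6*2 + 1 = 13.
  i=3: a_3=7, p_3 = 7*84 + 13 = 601, q_3 = 7*13 + 2 = 93.
  i=4: a_4=8, p_4 = 8*601 + 84 = 4892, q_4 = 8*93 + 13 = 757.
  i=5: a_5=8, p_5 = 8*4892 + 601 = 39737, q_5 = 8*757 + 93 = 6149.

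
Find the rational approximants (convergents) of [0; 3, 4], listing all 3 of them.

Using the convergent recurrence p_i = a_i*p_{i-1} + p_{i-2}, q_i = a_i*q_{i-1} + q_{i-2} with p_{-2}=0, p_{-1}=1, q_{-2}=1, q_{-1}=0:
  i=0: a_0=0, p_0 = 0*1 + 0 = 0, q_0 = 0*0 + 1 = 1.
  i=1: a_1=3, p_1 = 3*0 + 1 = 1, q_1 = 3*1 + 0 = 3.
  i=2: a_2=4, p_2 = 4*1 + 0 = 4, q_2 = 4*3 + 1 = 13.

0/1, 1/3, 4/13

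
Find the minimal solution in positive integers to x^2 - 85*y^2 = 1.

(x, y) = (285769, 30996)

First expand sqrt(85) as a continued fraction. With x_i = (sqrt(85) + m_i)/d_i and (m_0, d_0) = (0, 1): a_0 = floor(sqrt(85)) = 9, since 9^2 = 81 <= 85 < 100 = 10^2.
Iterate m_{i+1} = d_i*a_i - m_i, d_{i+1} = (85 - m_{i+1}^2)/d_i, a_{i+1} = floor((a_0 + m_{i+1})/d_{i+1}):
  m_1 = 1*9 - 0 = 9, d_1 = (85 - 9^2)/1 = 4/1 = 4, a_1 = floor((9 + 9)/4) = 4.
  m_2 = 4*4 - 9 = 7, d_2 = (85 - 7^2)/4 = 36/4 = 9, a_2 = floor((9 + 7)/9) = 1.
  m_3 = 9*1 - 7 = 2, d_3 = (85 - 2^2)/9 = 81/9 = 9, a_3 = floor((9 + 2)/9) = 1.
  m_4 = 9*1 - 2 = 7, d_4 = (85 - 7^2)/9 = 36/9 = 4, a_4 = floor((9 + 7)/4) = 4.
  m_5 = 4*4 - 7 = 9, d_5 = (85 - 9^2)/4 = 4/4 = 1, a_5 = floor((9 + 9)/1) = 18.
  m_6 = 1*18 - 9 = 9, d_6 = (85 - 9^2)/1 = 4/1 = 4: (m_6, d_6) = (m_1, d_1) = (9, 4), so from here the quotients repeat a_1, ..., a_5; the period length is 5.
So sqrt(85) = [9; (4, 1, 1, 4, 18)] with period length k = 5.
k is odd, so (p_{k-1}, q_{k-1}) only solves x^2 - 85y^2 = -1 and the fundamental solution of x^2 - 85y^2 = 1 is (p_{2k-1}, q_{2k-1}) = (p_9, q_9); compute convergents through index 9, running through the period twice.
Convergents (p_i = a_i*p_{i-1} + p_{i-2}, q_i = a_i*q_{i-1} + q_{i-2} with p_{-2}=0, p_{-1}=1, q_{-2}=1, q_{-1}=0):
  i=0: a_0=9, p_0 = 9*1 + 0 = 9, q_0 = 9*0 + 1 = 1.
  i=1: a_1=4, p_1 = 4*9 + 1 = 37, q_1 = 4*1 + 0 = 4.
  i=2: a_2=1, p_2 = 1*37 + 9 = 46, q_2 = 1*4 + 1 = 5.
  i=3: a_3=1, p_3 = 1*46 + 37 = 83, q_3 = 1*5 + 4 = 9.
  i=4: a_4=4, p_4 = 4*83 + 46 = 378, q_4 = 4*9 + 5 = 41.
  i=5: a_5=18, p_5 = 18*378 + 83 = 6887, q_5 = 18*41 + 9 = 747.
  i=6: a_6=4, p_6 = 4*6887 + 378 = 27926, q_6 = 4*747 + 41 = 3029.
  i=7: a_7=1, p_7 = 1*27926 + 6887 = 34813, q_7 = 1*3029 + 747 = 3776.
  i=8: a_8=1, p_8 = 1*34813 + 27926 = 62739, q_8 = 1*3776 + 3029 = 6805.
  i=9: a_9=4, p_9 = 4*62739 + 34813 = 285769, q_9 = 4*6805 + 3776 = 30996.
Indeed p_4^2 - 85*q_4^2 = 142884 - 142885 = -1, not +1.
Check: 285769^2 - 85*30996^2 = 81663921361 - 81663921360 = 1, so (x, y) = (285769, 30996) solves the equation, and by the theorem it is the least positive solution.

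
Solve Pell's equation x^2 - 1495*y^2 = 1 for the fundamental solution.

First expand sqrt(1495) as a continued fraction. With x_i = (sqrt(1495) + m_i)/d_i and (m_0, d_0) = (0, 1): a_0 = floor(sqrt(1495)) = 38, since 38^2 = 1444 <= 1495 < 1521 = 39^2.
Iterate m_{i+1} = d_i*a_i - m_i, d_{i+1} = (1495 - m_{i+1}^2)/d_i, a_{i+1} = floor((a_0 + m_{i+1})/d_{i+1}):
  m_1 = 1*38 - 0 = 38, d_1 = (1495 - 38^2)/1 = 51/1 = 51, a_1 = floor((38 + 38)/51) = 1.
  m_2 = 51*1 - 38 = 13, d_2 = (1495 - 13^2)/51 = 1326/51 = 26, a_2 = floor((38 + 13)/26) = 1.
  m_3 = 26*1 - 13 = 13, d_3 = (1495 - 13^2)/26 = 1326/26 = 51, a_3 = floor((38 + 13)/51) = 1.
  m_4 = 51*1 - 13 = 38, d_4 = (1495 - 38^2)/51 = 51/51 = 1, a_4 = floor((38 + 38)/1) = 76.
  m_5 = 1*76 - 38 = 38, d_5 = (1495 - 38^2)/1 = 51/1 = 51: (m_5, d_5) = (m_1, d_1) = (38, 51), so from here the quotients repeat a_1, ..., a_4; the period length is 4.
So sqrt(1495) = [38; (1, 1, 1, 76)] with period length k = 4.
k is even, so the fundamental solution of x^2 - 1495y^2 = 1 is (p_{k-1}, q_{k-1}) = (p_3, q_3); compute convergents through index 3.
Convergents (p_i = a_i*p_{i-1} + p_{i-2}, q_i = a_i*q_{i-1} + q_{i-2} with p_{-2}=0, p_{-1}=1, q_{-2}=1, q_{-1}=0):
  i=0: a_0=38, p_0 = 38*1 + 0 = 38, q_0 = 38*0 + 1 = 1.
  i=1: a_1=1, p_1 = 1*38 + 1 = 39, q_1 = 1*1 + 0 = 1.
  i=2: a_2=1, p_2 = 1*39 + 38 = 77, q_2 = 1*1 + 1 = 2.
  i=3: a_3=1, p_3 = 1*77 + 39 = 116, q_3 = 1*2 + 1 = 3.
Check: 116^2 - 1495*3^2 = 13456 - 13455 = 1, so (x, y) = (116, 3) solves the equation, and by the theorem it is the least positive solution.

(x, y) = (116, 3)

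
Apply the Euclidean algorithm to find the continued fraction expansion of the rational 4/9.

[0; 2, 4]

Run the Euclidean algorithm on 4 and 9; the successive quotients are the partial quotients a_0, a_1, ... (each step inverts the fractional part left over by the previous one):
  4 = 0*9 + 4, so a_0 = 0.
  9 = 2*4 + 1, so a_1 = 2.
  4 = 4*1 + 0, so a_2 = 4.
The remainder reaches 0 after 3 divisions, so the expansion has 3 partial quotients, read off in order.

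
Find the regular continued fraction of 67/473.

Run the Euclidean algorithm on 67 and 473; the successive quotients are the partial quotients a_0, a_1, ... (each step inverts the fractional part left over by the previous one):
  67 = 0*473 + 67, so a_0 = 0.
  473 = 7*67 + 4, so a_1 = 7.
  67 = 16*4 + 3, so a_2 = 16.
  4 = 1*3 + 1, so a_3 = 1.
  3 = 3*1 + 0, so a_4 = 3.
The remainder reaches 0 after 5 divisions, so the expansion has 5 partial quotients, read off in order.

[0; 7, 16, 1, 3]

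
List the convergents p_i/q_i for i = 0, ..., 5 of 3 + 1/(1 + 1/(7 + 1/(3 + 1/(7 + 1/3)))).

Using the convergent recurrence p_i = a_i*p_{i-1} + p_{i-2}, q_i = a_i*q_{i-1} + q_{i-2} with p_{-2}=0, p_{-1}=1, q_{-2}=1, q_{-1}=0:
  i=0: a_0=3, p_0 = 3*1 + 0 = 3, q_0 = 3*0 + 1 = 1.
  i=1: a_1=1, p_1 = 1*3 + 1 = 4, q_1 = 1*1 + 0 = 1.
  i=2: a_2=7, p_2 = 7*4 + 3 = 31, q_2 = 7*1 + 1 = 8.
  i=3: a_3=3, p_3 = 3*31 + 4 = 97, q_3 = 3*8 + 1 = 25.
  i=4: a_4=7, p_4 = 7*97 + 31 = 710, q_4 = 7*25 + 8 = 183.
  i=5: a_5=3, p_5 = 3*710 + 97 = 2227, q_5 = 3*183 + 25 = 574.

3/1, 4/1, 31/8, 97/25, 710/183, 2227/574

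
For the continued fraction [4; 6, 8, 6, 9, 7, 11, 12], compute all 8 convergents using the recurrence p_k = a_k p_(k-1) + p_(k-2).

Using the convergent recurrence p_i = a_i*p_{i-1} + p_{i-2}, q_i = a_i*q_{i-1} + q_{i-2} with p_{-2}=0, p_{-1}=1, q_{-2}=1, q_{-1}=0:
  i=0: a_0=4, p_0 = 4*1 + 0 = 4, q_0 = 4*0 + 1 = 1.
  i=1: a_1=6, p_1 = 6*4 + 1 = 25, q_1 = 6*1 + 0 = 6.
  i=2: a_2=8, p_2 = 8*25 + 4 = 204, q_2 = 8*6 + 1 = 49.
  i=3: a_3=6, p_3 = 6*204 + 25 = 1249, q_3 = 6*49 + 6 = 300.
  i=4: a_4=9, p_4 = 9*1249 + 204 = 11445, q_4 = 9*300 + 49 = 2749.
  i=5: a_5=7, p_5 = 7*11445 + 1249 = 81364, q_5 = 7*2749 + 300 = 19543.
  i=6: a_6=11, p_6 = 11*81364 + 11445 = 906449, q_6 = 11*19543 + 2749 = 217722.
  i=7: a_7=12, p_7 = 12*906449 + 81364 = 10958752, q_7 = 12*217722 + 19543 = 2632207.

4/1, 25/6, 204/49, 1249/300, 11445/2749, 81364/19543, 906449/217722, 10958752/2632207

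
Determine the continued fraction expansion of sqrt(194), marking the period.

[13; (1, 12, 1, 26)]

Write x_i = (sqrt(194) + m_i)/d_i with (m_0, d_0) = (0, 1). a_0 = floor(sqrt(194)) = 13, since 13^2 = 169 <= 194 < 196 = 14^2.
Iterate m_{i+1} = d_i*a_i - m_i, d_{i+1} = (194 - m_{i+1}^2)/d_i, a_{i+1} = floor((a_0 + m_{i+1})/d_{i+1}):
  m_1 = 1*13 - 0 = 13, d_1 = (194 - 13^2)/1 = 25/1 = 25, a_1 = floor((13 + 13)/25) = 1.
  m_2 = 25*1 - 13 = 12, d_2 = (194 - 12^2)/25 = 50/25 = 2, a_2 = floor((13 + 12)/2) = 12.
  m_3 = 2*12 - 12 = 12, d_3 = (194 - 12^2)/2 = 50/2 = 25, a_3 = floor((13 + 12)/25) = 1.
  m_4 = 25*1 - 12 = 13, d_4 = (194 - 13^2)/25 = 25/25 = 1, a_4 = floor((13 + 13)/1) = 26.
  m_5 = 1*26 - 13 = 13, d_5 = (194 - 13^2)/1 = 25/1 = 25: (m_5, d_5) = (m_1, d_1) = (13, 25), so from here the quotients repeat a_1, ..., a_4; the period length is 4.
Hence the expansion of sqrt(194) is a_0 = 13 followed by the repeating block 1, 12, 1, 26 (period 4).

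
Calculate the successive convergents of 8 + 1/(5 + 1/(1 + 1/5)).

8/1, 41/5, 49/6, 286/35

Using the convergent recurrence p_i = a_i*p_{i-1} + p_{i-2}, q_i = a_i*q_{i-1} + q_{i-2} with p_{-2}=0, p_{-1}=1, q_{-2}=1, q_{-1}=0:
  i=0: a_0=8, p_0 = 8*1 + 0 = 8, q_0 = 8*0 + 1 = 1.
  i=1: a_1=5, p_1 = 5*8 + 1 = 41, q_1 = 5*1 + 0 = 5.
  i=2: a_2=1, p_2 = 1*41 + 8 = 49, q_2 = 1*5 + 1 = 6.
  i=3: a_3=5, p_3 = 5*49 + 41 = 286, q_3 = 5*6 + 5 = 35.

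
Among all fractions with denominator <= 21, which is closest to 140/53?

Expand x = 140/53 as a continued fraction with the Euclidean algorithm:
  140 = 2*53 + 34, so a_0 = 2.
  53 = 1*34 + 19, so a_1 = 1.
  34 = 1*19 + 15, so a_2 = 1.
  19 = 1*15 + 4, so a_3 = 1.
  15 = 3*4 + 3, so a_4 = 3.
  4 = 1*3 + 1, so a_5 = 1.
  3 = 3*1 + 0, so a_6 = 3.
so x = [2; 1, 1, 1, 3, 1, 3].
Convergents (p_i = a_i*p_{i-1} + p_{i-2}, q_i = a_i*q_{i-1} + q_{i-2} with p_{-2}=0, p_{-1}=1, q_{-2}=1, q_{-1}=0), until the denominator exceeds 21:
  i=0: a_0=2, p_0 = 2*1 + 0 = 2, q_0 = 2*0 + 1 = 1.
  i=1: a_1=1, p_1 = 1*2 + 1 = 3, q_1 = 1*1 + 0 = 1.
  i=2: a_2=1, p_2 = 1*3 + 2 = 5, q_2 = 1*1 + 1 = 2.
  i=3: a_3=1, p_3 = 1*5 + 3 = 8, q_3 = 1*2 + 1 = 3.
  i=4: a_4=3, p_4 = 3*8 + 5 = 29, q_4 = 3*3 + 2 = 11.
  i=5: a_5=1, p_5 = 1*29 + 8 = 37, q_5 = 1*11 + 3 = 14.
  i=6: a_6=3, p_6 = 3*37 + 29 = 140, q_6 = 3*14 + 11 = 53.
q_6 = 53 > 21, so the last convergent with denominator <= 21 is p_5/q_5 = 37/14.
The closest fraction with denominator <= 21 is either p_5/q_5 or the intermediate fraction (k*p_5 + p_4)/(k*q_5 + q_4) with the largest k >= 1 whose denominator stays <= 21; these approach x as k grows, and every other convergent or intermediate fraction in range is farther away.
Largest k: floor((21 - q_4)/q_5) = floor((21 - 11)/14) = 0.
Since k = 0, no intermediate fraction beyond p_5/q_5 has denominator <= 21, so the convergent 37/14 is the closest (its error is |140*14 - 37*53|/(53*14) = 1/742).

37/14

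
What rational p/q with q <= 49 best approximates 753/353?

Expand x = 753/353 as a continued fraction with the Euclidean algorithm:
  753 = 2*353 + 47, so a_0 = 2.
  353 = 7*47 + 24, so a_1 = 7.
  47 = 1*24 + 23, so a_2 = 1.
  24 = 1*23 + 1, so a_3 = 1.
  23 = 23*1 + 0, so a_4 = 23.
so x = [2; 7, 1, 1, 23].
Convergents (p_i = a_i*p_{i-1} + p_{i-2}, q_i = a_i*q_{i-1} + q_{i-2} with p_{-2}=0, p_{-1}=1, q_{-2}=1, q_{-1}=0), until the denominator exceeds 49:
  i=0: a_0=2, p_0 = 2*1 + 0 = 2, q_0 = 2*0 + 1 = 1.
  i=1: a_1=7, p_1 = 7*2 + 1 = 15, q_1 = 7*1 + 0 = 7.
  i=2: a_2=1, p_2 = 1*15 + 2 = 17, q_2 = 1*7 + 1 = 8.
  i=3: a_3=1, p_3 = 1*17 + 15 = 32, q_3 = 1*8 + 7 = 15.
  i=4: a_4=23, p_4 = 23*32 + 17 = 753, q_4 = 23*15 + 8 = 353.
q_4 = 353 > 49, so the last convergent with denominator <= 49 is p_3/q_3 = 32/15.
The closest fraction with denominator <= 49 is either p_3/q_3 or the intermediate fraction (k*p_3 + p_2)/(k*q_3 + q_2) with the largest k >= 1 whose denominator stays <= 49; these approach x as k grows, and every other convergent or intermediate fraction in range is farther away.
Largest k: floor((49 - q_2)/q_3) = floor((49 - 8)/15) = 2.
That gives (2*32 + 17)/(2*15 + 8) = 81/38.
Compare the errors: |x - 32/15| = |753*15 - 32*353|/(353*15) = 1/5295, and |x - 81/38| = |753*38 - 81*353|/(353*38) = 21/13414.
Cross-multiplying, 1*13414 = 13414 < 111195 = 21*5295, so 1/5295 is smaller: the convergent 32/15 is closer to x than 81/38.

32/15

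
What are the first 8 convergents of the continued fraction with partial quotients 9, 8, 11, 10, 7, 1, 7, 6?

9/1, 73/8, 812/89, 8193/898, 58163/6375, 66356/7273, 522655/57286, 3202286/350989

Using the convergent recurrence p_i = a_i*p_{i-1} + p_{i-2}, q_i = a_i*q_{i-1} + q_{i-2} with p_{-2}=0, p_{-1}=1, q_{-2}=1, q_{-1}=0:
  i=0: a_0=9, p_0 = 9*1 + 0 = 9, q_0 = 9*0 + 1 = 1.
  i=1: a_1=8, p_1 = 8*9 + 1 = 73, q_1 = 8*1 + 0 = 8.
  i=2: a_2=11, p_2 = 11*73 + 9 = 812, q_2 = 11*8 + 1 = 89.
  i=3: a_3=10, p_3 = 10*812 + 73 = 8193, q_3 = 10*89 + 8 = 898.
  i=4: a_4=7, p_4 = 7*8193 + 812 = 58163, q_4 = 7*898 + 89 = 6375.
  i=5: a_5=1, p_5 = 1*58163 + 8193 = 66356, q_5 = 1*6375 + 898 = 7273.
  i=6: a_6=7, p_6 = 7*66356 + 58163 = 522655, q_6 = 7*7273 + 6375 = 57286.
  i=7: a_7=6, p_7 = 6*522655 + 66356 = 3202286, q_7 = 6*57286 + 7273 = 350989.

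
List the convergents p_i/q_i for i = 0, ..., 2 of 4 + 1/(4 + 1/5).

Using the convergent recurrence p_i = a_i*p_{i-1} + p_{i-2}, q_i = a_i*q_{i-1} + q_{i-2} with p_{-2}=0, p_{-1}=1, q_{-2}=1, q_{-1}=0:
  i=0: a_0=4, p_0 = 4*1 + 0 = 4, q_0 = 4*0 + 1 = 1.
  i=1: a_1=4, p_1 = 4*4 + 1 = 17, q_1 = 4*1 + 0 = 4.
  i=2: a_2=5, p_2 = 5*17 + 4 = 89, q_2 = 5*4 + 1 = 21.

4/1, 17/4, 89/21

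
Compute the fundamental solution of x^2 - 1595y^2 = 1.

First expand sqrt(1595) as a continued fraction. With x_i = (sqrt(1595) + m_i)/d_i and (m_0, d_0) = (0, 1): a_0 = floor(sqrt(1595)) = 39, since 39^2 = 1521 <= 1595 < 1600 = 40^2.
Iterate m_{i+1} = d_i*a_i - m_i, d_{i+1} = (1595 - m_{i+1}^2)/d_i, a_{i+1} = floor((a_0 + m_{i+1})/d_{i+1}):
  m_1 = 1*39 - 0 = 39, d_1 = (1595 - 39^2)/1 = 74/1 = 74, a_1 = floor((39 + 39)/74) = 1.
  m_2 = 74*1 - 39 = 35, d_2 = (1595 - 35^2)/74 = 370/74 = 5, a_2 = floor((39 + 35)/5) = 14.
  m_3 = 5*14 - 35 = 35, d_3 = (1595 - 35^2)/5 = 370/5 = 74, a_3 = floor((39 + 35)/74) = 1.
  m_4 = 74*1 - 35 = 39, d_4 = (1595 - 39^2)/74 = 74/74 = 1, a_4 = floor((39 + 39)/1) = 78.
  m_5 = 1*78 - 39 = 39, d_5 = (1595 - 39^2)/1 = 74/1 = 74: (m_5, d_5) = (m_1, d_1) = (39, 74), so from here the quotients repeat a_1, ..., a_4; the period length is 4.
So sqrt(1595) = [39; (1, 14, 1, 78)] with period length k = 4.
k is even, so the fundamental solution of x^2 - 1595y^2 = 1 is (p_{k-1}, q_{k-1}) = (p_3, q_3); compute convergents through index 3.
Convergents (p_i = a_i*p_{i-1} + p_{i-2}, q_i = a_i*q_{i-1} + q_{i-2} with p_{-2}=0, p_{-1}=1, q_{-2}=1, q_{-1}=0):
  i=0: a_0=39, p_0 = 39*1 + 0 = 39, q_0 = 39*0 + 1 = 1.
  i=1: a_1=1, p_1 = 1*39 + 1 = 40, q_1 = 1*1 + 0 = 1.
  i=2: a_2=14, p_2 = 14*40 + 39 = 599, q_2 = 14*1 + 1 = 15.
  i=3: a_3=1, p_3 = 1*599 + 40 = 639, q_3 = 1*15 + 1 = 16.
Check: 639^2 - 1595*16^2 = 408321 - 408320 = 1, so (x, y) = (639, 16) solves the equation, and by the theorem it is the least positive solution.

(x, y) = (639, 16)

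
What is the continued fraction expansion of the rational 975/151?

Run the Euclidean algorithm on 975 and 151; the successive quotients are the partial quotients a_0, a_1, ... (each step inverts the fractional part left over by the previous one):
  975 = 6*151 + 69, so a_0 = 6.
  151 = 2*69 + 13, so a_1 = 2.
  69 = 5*13 + 4, so a_2 = 5.
  13 = 3*4 + 1, so a_3 = 3.
  4 = 4*1 + 0, so a_4 = 4.
The remainder reaches 0 after 5 divisions, so the expansion has 5 partial quotients, read off in order.

[6; 2, 5, 3, 4]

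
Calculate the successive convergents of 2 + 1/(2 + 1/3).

Using the convergent recurrence p_i = a_i*p_{i-1} + p_{i-2}, q_i = a_i*q_{i-1} + q_{i-2} with p_{-2}=0, p_{-1}=1, q_{-2}=1, q_{-1}=0:
  i=0: a_0=2, p_0 = 2*1 + 0 = 2, q_0 = 2*0 + 1 = 1.
  i=1: a_1=2, p_1 = 2*2 + 1 = 5, q_1 = 2*1 + 0 = 2.
  i=2: a_2=3, p_2 = 3*5 + 2 = 17, q_2 = 3*2 + 1 = 7.

2/1, 5/2, 17/7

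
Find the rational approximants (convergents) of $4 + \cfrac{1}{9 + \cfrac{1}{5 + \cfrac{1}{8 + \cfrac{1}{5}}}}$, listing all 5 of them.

4/1, 37/9, 189/46, 1549/377, 7934/1931

Using the convergent recurrence p_i = a_i*p_{i-1} + p_{i-2}, q_i = a_i*q_{i-1} + q_{i-2} with p_{-2}=0, p_{-1}=1, q_{-2}=1, q_{-1}=0:
  i=0: a_0=4, p_0 = 4*1 + 0 = 4, q_0 = 4*0 + 1 = 1.
  i=1: a_1=9, p_1 = 9*4 + 1 = 37, q_1 = 9*1 + 0 = 9.
  i=2: a_2=5, p_2 = 5*37 + 4 = 189, q_2 = 5*9 + 1 = 46.
  i=3: a_3=8, p_3 = 8*189 + 37 = 1549, q_3 = 8*46 + 9 = 377.
  i=4: a_4=5, p_4 = 5*1549 + 189 = 7934, q_4 = 5*377 + 46 = 1931.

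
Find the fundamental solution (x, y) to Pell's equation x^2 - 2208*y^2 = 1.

(x, y) = (47, 1)

First expand sqrt(2208) as a continued fraction. With x_i = (sqrt(2208) + m_i)/d_i and (m_0, d_0) = (0, 1): a_0 = floor(sqrt(2208)) = 46, since 46^2 = 2116 <= 2208 < 2209 = 47^2.
Iterate m_{i+1} = d_i*a_i - m_i, d_{i+1} = (2208 - m_{i+1}^2)/d_i, a_{i+1} = floor((a_0 + m_{i+1})/d_{i+1}):
  m_1 = 1*46 - 0 = 46, d_1 = (2208 - 46^2)/1 = 92/1 = 92, a_1 = floor((46 + 46)/92) = 1.
  m_2 = 92*1 - 46 = 46, d_2 = (2208 - 46^2)/92 = 92/92 = 1, a_2 = floor((46 + 46)/1) = 92.
  m_3 = 1*92 - 46 = 46, d_3 = (2208 - 46^2)/1 = 92/1 = 92: (m_3, d_3) = (m_1, d_1) = (46, 92), so from here the quotients repeat a_1, a_2; the period length is 2.
So sqrt(2208) = [46; (1, 92)] with period length k = 2.
k is even, so the fundamental solution of x^2 - 2208y^2 = 1 is (p_{k-1}, q_{k-1}) = (p_1, q_1); compute convergents through index 1.
Convergents (p_i = a_i*p_{i-1} + p_{i-2}, q_i = a_i*q_{i-1} + q_{i-2} with p_{-2}=0, p_{-1}=1, q_{-2}=1, q_{-1}=0):
  i=0: a_0=46, p_0 = 46*1 + 0 = 46, q_0 = 46*0 + 1 = 1.
  i=1: a_1=1, p_1 = 1*46 + 1 = 47, q_1 = 1*1 + 0 = 1.
Check: 47^2 - 2208*1^2 = 2209 - 2208 = 1, so (x, y) = (47, 1) solves the equation, and by the theorem it is the least positive solution.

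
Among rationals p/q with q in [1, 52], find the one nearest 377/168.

Expand x = 377/168 as a continued fraction with the Euclidean algorithm:
  377 = 2*168 + 41, so a_0 = 2.
  168 = 4*41 + 4, so a_1 = 4.
  41 = 10*4 + 1, so a_2 = 10.
  4 = 4*1 + 0, so a_3 = 4.
so x = [2; 4, 10, 4].
Convergents (p_i = a_i*p_{i-1} + p_{i-2}, q_i = a_i*q_{i-1} + q_{i-2} with p_{-2}=0, p_{-1}=1, q_{-2}=1, q_{-1}=0), until the denominator exceeds 52:
  i=0: a_0=2, p_0 = 2*1 + 0 = 2, q_0 = 2*0 + 1 = 1.
  i=1: a_1=4, p_1 = 4*2 + 1 = 9, q_1 = 4*1 + 0 = 4.
  i=2: a_2=10, p_2 = 10*9 + 2 = 92, q_2 = 10*4 + 1 = 41.
  i=3: a_3=4, p_3 = 4*92 + 9 = 377, q_3 = 4*41 + 4 = 168.
q_3 = 168 > 52, so the last convergent with denominator <= 52 is p_2/q_2 = 92/41.
The closest fraction with denominator <= 52 is either p_2/q_2 or the intermediate fraction (k*p_2 + p_1)/(k*q_2 + q_1) with the largest k >= 1 whose denominator stays <= 52; these approach x as k grows, and every other convergent or intermediate fraction in range is farther away.
Largest k: floor((52 - q_1)/q_2) = floor((52 - 4)/41) = 1.
That gives (1*92 + 9)/(1*41 + 4) = 101/45.
Compare the errors: |x - 92/41| = |377*41 - 92*168|/(168*41) = 1/6888, and |x - 101/45| = |377*45 - 101*168|/(168*45) = 3/7560.
Cross-multiplying, 1*7560 = 7560 < 20664 = 3*6888, so 1/6888 is smaller: the convergent 92/41 is closer to x than 101/45.

92/41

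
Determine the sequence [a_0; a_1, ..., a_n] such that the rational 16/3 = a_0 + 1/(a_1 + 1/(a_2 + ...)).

Run the Euclidean algorithm on 16 and 3; the successive quotients are the partial quotients a_0, a_1, ... (each step inverts the fractional part left over by the previous one):
  16 = 5*3 + 1, so a_0 = 5.
  3 = 3*1 + 0, so a_1 = 3.
The remainder reaches 0 after 2 divisions, so the expansion has 2 partial quotients, read off in order.

[5; 3]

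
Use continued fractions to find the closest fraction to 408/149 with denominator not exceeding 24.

63/23

Expand x = 408/149 as a continued fraction with the Euclidean algorithm:
  408 = 2*149 + 110, so a_0 = 2.
  149 = 1*110 + 39, so a_1 = 1.
  110 = 2*39 + 32, so a_2 = 2.
  39 = 1*32 + 7, so a_3 = 1.
  32 = 4*7 + 4, so a_4 = 4.
  7 = 1*4 + 3, so a_5 = 1.
  4 = 1*3 + 1, so a_6 = 1.
  3 = 3*1 + 0, so a_7 = 3.
so x = [2; 1, 2, 1, 4, 1, 1, 3].
Convergents (p_i = a_i*p_{i-1} + p_{i-2}, q_i = a_i*q_{i-1} + q_{i-2} with p_{-2}=0, p_{-1}=1, q_{-2}=1, q_{-1}=0), until the denominator exceeds 24:
  i=0: a_0=2, p_0 = 2*1 + 0 = 2, q_0 = 2*0 + 1 = 1.
  i=1: a_1=1, p_1 = 1*2 + 1 = 3, q_1 = 1*1 + 0 = 1.
  i=2: a_2=2, p_2 = 2*3 + 2 = 8, q_2 = 2*1 + 1 = 3.
  i=3: a_3=1, p_3 = 1*8 + 3 = 11, q_3 = 1*3 + 1 = 4.
  i=4: a_4=4, p_4 = 4*11 + 8 = 52, q_4 = 4*4 + 3 = 19.
  i=5: a_5=1, p_5 = 1*52 + 11 = 63, q_5 = 1*19 + 4 = 23.
  i=6: a_6=1, p_6 = 1*63 + 52 = 115, q_6 = 1*23 + 19 = 42.
q_6 = 42 > 24, so the last convergent with denominator <= 24 is p_5/q_5 = 63/23.
The closest fraction with denominator <= 24 is either p_5/q_5 or the intermediate fraction (k*p_5 + p_4)/(k*q_5 + q_4) with the largest k >= 1 whose denominator stays <= 24; these approach x as k grows, and every other convergent or intermediate fraction in range is farther away.
Largest k: floor((24 - q_4)/q_5) = floor((24 - 19)/23) = 0.
Since k = 0, no intermediate fraction beyond p_5/q_5 has denominator <= 24, so the convergent 63/23 is the closest (its error is |408*23 - 63*149|/(149*23) = 3/3427).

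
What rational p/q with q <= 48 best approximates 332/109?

Expand x = 332/109 as a continued fraction with the Euclidean algorithm:
  332 = 3*109 + 5, so a_0 = 3.
  109 = 21*5 + 4, so a_1 = 21.
  5 = 1*4 + 1, so a_2 = 1.
  4 = 4*1 + 0, so a_3 = 4.
so x = [3; 21, 1, 4].
Convergents (p_i = a_i*p_{i-1} + p_{i-2}, q_i = a_i*q_{i-1} + q_{i-2} with p_{-2}=0, p_{-1}=1, q_{-2}=1, q_{-1}=0), until the denominator exceeds 48:
  i=0: a_0=3, p_0 = 3*1 + 0 = 3, q_0 = 3*0 + 1 = 1.
  i=1: a_1=21, p_1 = 21*3 + 1 = 64, q_1 = 21*1 + 0 = 21.
  i=2: a_2=1, p_2 = 1*64 + 3 = 67, q_2 = 1*21 + 1 = 22.
  i=3: a_3=4, p_3 = 4*67 + 64 = 332, q_3 = 4*22 + 21 = 109.
q_3 = 109 > 48, so the last convergent with denominator <= 48 is p_2/q_2 = 67/22.
The closest fraction with denominator <= 48 is either p_2/q_2 or the intermediate fraction (k*p_2 + p_1)/(k*q_2 + q_1) with the largest k >= 1 whose denominator stays <= 48; these approach x as k grows, and every other convergent or intermediate fraction in range is farther away.
Largest k: floor((48 - q_1)/q_2) = floor((48 - 21)/22) = 1.
That gives (1*67 + 64)/(1*22 + 21) = 131/43.
Compare the errors: |x - 67/22| = |332*22 - 67*109|/(109*22) = 1/2398, and |x - 131/43| = |332*43 - 131*109|/(109*43) = 3/4687.
Cross-multiplying, 1*4687 = 4687 < 7194 = 3*2398, so 1/2398 is smaller: the convergent 67/22 is closer to x than 131/43.

67/22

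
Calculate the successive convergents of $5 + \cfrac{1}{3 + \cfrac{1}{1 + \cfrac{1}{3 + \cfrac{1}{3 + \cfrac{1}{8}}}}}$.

5/1, 16/3, 21/4, 79/15, 258/49, 2143/407

Using the convergent recurrence p_i = a_i*p_{i-1} + p_{i-2}, q_i = a_i*q_{i-1} + q_{i-2} with p_{-2}=0, p_{-1}=1, q_{-2}=1, q_{-1}=0:
  i=0: a_0=5, p_0 = 5*1 + 0 = 5, q_0 = 5*0 + 1 = 1.
  i=1: a_1=3, p_1 = 3*5 + 1 = 16, q_1 = 3*1 + 0 = 3.
  i=2: a_2=1, p_2 = 1*16 + 5 = 21, q_2 = 1*3 + 1 = 4.
  i=3: a_3=3, p_3 = 3*21 + 16 = 79, q_3 = 3*4 + 3 = 15.
  i=4: a_4=3, p_4 = 3*79 + 21 = 258, q_4 = 3*15 + 4 = 49.
  i=5: a_5=8, p_5 = 8*258 + 79 = 2143, q_5 = 8*49 + 15 = 407.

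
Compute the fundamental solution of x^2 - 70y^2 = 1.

First expand sqrt(70) as a continued fraction. With x_i = (sqrt(70) + m_i)/d_i and (m_0, d_0) = (0, 1): a_0 = floor(sqrt(70)) = 8, since 8^2 = 64 <= 70 < 81 = 9^2.
Iterate m_{i+1} = d_i*a_i - m_i, d_{i+1} = (70 - m_{i+1}^2)/d_i, a_{i+1} = floor((a_0 + m_{i+1})/d_{i+1}):
  m_1 = 1*8 - 0 = 8, d_1 = (70 - 8^2)/1 = 6/1 = 6, a_1 = floor((8 + 8)/6) = 2.
  m_2 = 6*2 - 8 = 4, d_2 = (70 - 4^2)/6 = 54/6 = 9, a_2 = floor((8 + 4)/9) = 1.
  m_3 = 9*1 - 4 = 5, d_3 = (70 - 5^2)/9 = 45/9 = 5, a_3 = floor((8 + 5)/5) = 2.
  m_4 = 5*2 - 5 = 5, d_4 = (70 - 5^2)/5 = 45/5 = 9, a_4 = floor((8 + 5)/9) = 1.
  m_5 = 9*1 - 5 = 4, d_5 = (70 - 4^2)/9 = 54/9 = 6, a_5 = floor((8 + 4)/6) = 2.
  m_6 = 6*2 - 4 = 8, d_6 = (70 - 8^2)/6 = 6/6 = 1, a_6 = floor((8 + 8)/1) = 16.
  m_7 = 1*16 - 8 = 8, d_7 = (70 - 8^2)/1 = 6/1 = 6: (m_7, d_7) = (m_1, d_1) = (8, 6), so from here the quotients repeat a_1, ..., a_6; the period length is 6.
So sqrt(70) = [8; (2, 1, 2, 1, 2, 16)] with period length k = 6.
k is even, so the fundamental solution of x^2 - 70y^2 = 1 is (p_{k-1}, q_{k-1}) = (p_5, q_5); compute convergents through index 5.
Convergents (p_i = a_i*p_{i-1} + p_{i-2}, q_i = a_i*q_{i-1} + q_{i-2} with p_{-2}=0, p_{-1}=1, q_{-2}=1, q_{-1}=0):
  i=0: a_0=8, p_0 = 8*1 + 0 = 8, q_0 = 8*0 + 1 = 1.
  i=1: a_1=2, p_1 = 2*8 + 1 = 17, q_1 = 2*1 + 0 = 2.
  i=2: a_2=1, p_2 = 1*17 + 8 = 25, q_2 = 1*2 + 1 = 3.
  i=3: a_3=2, p_3 = 2*25 + 17 = 67, q_3 = 2*3 + 2 = 8.
  i=4: a_4=1, p_4 = 1*67 + 25 = 92, q_4 = 1*8 + 3 = 11.
  i=5: a_5=2, p_5 = 2*92 + 67 = 251, q_5 = 2*11 + 8 = 30.
Check: 251^2 - 70*30^2 = 63001 - 63000 = 1, so (x, y) = (251, 30) solves the equation, and by the theorem it is the least positive solution.

(x, y) = (251, 30)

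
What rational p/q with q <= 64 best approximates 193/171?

35/31

Expand x = 193/171 as a continued fraction with the Euclidean algorithm:
  193 = 1*171 + 22, so a_0 = 1.
  171 = 7*22 + 17, so a_1 = 7.
  22 = 1*17 + 5, so a_2 = 1.
  17 = 3*5 + 2, so a_3 = 3.
  5 = 2*2 + 1, so a_4 = 2.
  2 = 2*1 + 0, so a_5 = 2.
so x = [1; 7, 1, 3, 2, 2].
Convergents (p_i = a_i*p_{i-1} + p_{i-2}, q_i = a_i*q_{i-1} + q_{i-2} with p_{-2}=0, p_{-1}=1, q_{-2}=1, q_{-1}=0), until the denominator exceeds 64:
  i=0: a_0=1, p_0 = 1*1 + 0 = 1, q_0 = 1*0 + 1 = 1.
  i=1: a_1=7, p_1 = 7*1 + 1 = 8, q_1 = 7*1 + 0 = 7.
  i=2: a_2=1, p_2 = 1*8 + 1 = 9, q_2 = 1*7 + 1 = 8.
  i=3: a_3=3, p_3 = 3*9 + 8 = 35, q_3 = 3*8 + 7 = 31.
  i=4: a_4=2, p_4 = 2*35 + 9 = 79, q_4 = 2*31 + 8 = 70.
q_4 = 70 > 64, so the last convergent with denominator <= 64 is p_3/q_3 = 35/31.
The closest fraction with denominator <= 64 is either p_3/q_3 or the intermediate fraction (k*p_3 + p_2)/(k*q_3 + q_2) with the largest k >= 1 whose denominator stays <= 64; these approach x as k grows, and every other convergent or intermediate fraction in range is farther away.
Largest k: floor((64 - q_2)/q_3) = floor((64 - 8)/31) = 1.
That gives (1*35 + 9)/(1*31 + 8) = 44/39.
Compare the errors: |x - 35/31| = |193*31 - 35*171|/(171*31) = 2/5301, and |x - 44/39| = |193*39 - 44*171|/(171*39) = 3/6669.
Cross-multiplying, 2*6669 = 13338 < 15903 = 3*5301, so 2/5301 is smaller: the convergent 35/31 is closer to x than 44/39.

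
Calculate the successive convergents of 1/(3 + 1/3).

0/1, 1/3, 3/10

Using the convergent recurrence p_i = a_i*p_{i-1} + p_{i-2}, q_i = a_i*q_{i-1} + q_{i-2} with p_{-2}=0, p_{-1}=1, q_{-2}=1, q_{-1}=0:
  i=0: a_0=0, p_0 = 0*1 + 0 = 0, q_0 = 0*0 + 1 = 1.
  i=1: a_1=3, p_1 = 3*0 + 1 = 1, q_1 = 3*1 + 0 = 3.
  i=2: a_2=3, p_2 = 3*1 + 0 = 3, q_2 = 3*3 + 1 = 10.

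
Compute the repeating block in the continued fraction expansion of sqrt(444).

[21; (14, 42)]

Write x_i = (sqrt(444) + m_i)/d_i with (m_0, d_0) = (0, 1). a_0 = floor(sqrt(444)) = 21, since 21^2 = 441 <= 444 < 484 = 22^2.
Iterate m_{i+1} = d_i*a_i - m_i, d_{i+1} = (444 - m_{i+1}^2)/d_i, a_{i+1} = floor((a_0 + m_{i+1})/d_{i+1}):
  m_1 = 1*21 - 0 = 21, d_1 = (444 - 21^2)/1 = 3/1 = 3, a_1 = floor((21 + 21)/3) = 14.
  m_2 = 3*14 - 21 = 21, d_2 = (444 - 21^2)/3 = 3/3 = 1, a_2 = floor((21 + 21)/1) = 42.
  m_3 = 1*42 - 21 = 21, d_3 = (444 - 21^2)/1 = 3/1 = 3: (m_3, d_3) = (m_1, d_1) = (21, 3), so from here the quotients repeat a_1, a_2; the period length is 2.
Hence the expansion of sqrt(444) is a_0 = 21 followed by the repeating block 14, 42 (period 2).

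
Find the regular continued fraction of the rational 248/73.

[3; 2, 1, 1, 14]

Run the Euclidean algorithm on 248 and 73; the successive quotients are the partial quotients a_0, a_1, ... (each step inverts the fractional part left over by the previous one):
  248 = 3*73 + 29, so a_0 = 3.
  73 = 2*29 + 15, so a_1 = 2.
  29 = 1*15 + 14, so a_2 = 1.
  15 = 1*14 + 1, so a_3 = 1.
  14 = 14*1 + 0, so a_4 = 14.
The remainder reaches 0 after 5 divisions, so the expansion has 5 partial quotients, read off in order.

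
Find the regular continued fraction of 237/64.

Run the Euclidean algorithm on 237 and 64; the successive quotients are the partial quotients a_0, a_1, ... (each step inverts the fractional part left over by the previous one):
  237 = 3*64 + 45, so a_0 = 3.
  64 = 1*45 + 19, so a_1 = 1.
  45 = 2*19 + 7, so a_2 = 2.
  19 = 2*7 + 5, so a_3 = 2.
  7 = 1*5 + 2, so a_4 = 1.
  5 = 2*2 + 1, so a_5 = 2.
  2 = 2*1 + 0, so a_6 = 2.
The remainder reaches 0 after 7 divisions, so the expansion has 7 partial quotients, read off in order.

[3; 1, 2, 2, 1, 2, 2]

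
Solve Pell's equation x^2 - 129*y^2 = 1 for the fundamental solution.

First expand sqrt(129) as a continued fraction. With x_i = (sqrt(129) + m_i)/d_i and (m_0, d_0) = (0, 1): a_0 = floor(sqrt(129)) = 11, since 11^2 = 121 <= 129 < 144 = 12^2.
Iterate m_{i+1} = d_i*a_i - m_i, d_{i+1} = (129 - m_{i+1}^2)/d_i, a_{i+1} = floor((a_0 + m_{i+1})/d_{i+1}):
  m_1 = 1*11 - 0 = 11, d_1 = (129 - 11^2)/1 = 8/1 = 8, a_1 = floor((11 + 11)/8) = 2.
  m_2 = 8*2 - 11 = 5, d_2 = (129 - 5^2)/8 = 104/8 = 13, a_2 = floor((11 + 5)/13) = 1.
  m_3 = 13*1 - 5 = 8, d_3 = (129 - 8^2)/13 = 65/13 = 5, a_3 = floor((11 + 8)/5) = 3.
  m_4 = 5*3 - 8 = 7, d_4 = (129 - 7^2)/5 = 80/5 = 16, a_4 = floor((11 + 7)/16) = 1.
  m_5 = 16*1 - 7 = 9, d_5 = (129 - 9^2)/16 = 48/16 = 3, a_5 = floor((11 + 9)/3) = 6.
  m_6 = 3*6 - 9 = 9, d_6 = (129 - 9^2)/3 = 48/3 = 16, a_6 = floor((11 + 9)/16) = 1.
  m_7 = 16*1 - 9 = 7, d_7 = (129 - 7^2)/16 = 80/16 = 5, a_7 = floor((11 + 7)/5) = 3.
  m_8 = 5*3 - 7 = 8, d_8 = (129 - 8^2)/5 = 65/5 = 13, a_8 = floor((11 + 8)/13) = 1.
  m_9 = 13*1 - 8 = 5, d_9 = (129 - 5^2)/13 = 104/13 = 8, a_9 = floor((11 + 5)/8) = 2.
  m_10 = 8*2 - 5 = 11, d_10 = (129 - 11^2)/8 = 8/8 = 1, a_10 = floor((11 + 11)/1) = 22.
  m_11 = 1*22 - 11 = 11, d_11 = (129 - 11^2)/1 = 8/1 = 8: (m_11, d_11) = (m_1, d_1) = (11, 8), so from here the quotients repeat a_1, ..., a_10; the period length is 10.
So sqrt(129) = [11; (2, 1, 3, 1, 6, 1, 3, 1, 2, 22)] with period length k = 10.
k is even, so the fundamental solution of x^2 - 129y^2 = 1 is (p_{k-1}, q_{k-1}) = (p_9, q_9); compute convergents through index 9.
Convergents (p_i = a_i*p_{i-1} + p_{i-2}, q_i = a_i*q_{i-1} + q_{i-2} with p_{-2}=0, p_{-1}=1, q_{-2}=1, q_{-1}=0):
  i=0: a_0=11, p_0 = 11*1 + 0 = 11, q_0 = 11*0 + 1 = 1.
  i=1: a_1=2, p_1 = 2*11 + 1 = 23, q_1 = 2*1 + 0 = 2.
  i=2: a_2=1, p_2 = 1*23 + 11 = 34, q_2 = 1*2 + 1 = 3.
  i=3: a_3=3, p_3 = 3*34 + 23 = 125, q_3 = 3*3 + 2 = 11.
  i=4: a_4=1, p_4 = 1*125 + 34 = 159, q_4 = 1*11 + 3 = 14.
  i=5: a_5=6, p_5 = 6*159 + 125 = 1079, q_5 = 6*14 + 11 = 95.
  i=6: a_6=1, p_6 = 1*1079 + 159 = 1238, q_6 = 1*95 + 14 = 109.
  i=7: a_7=3, p_7 = 3*1238 + 1079 = 4793, q_7 = 3*109 + 95 = 422.
  i=8: a_8=1, p_8 = 1*4793 + 1238 = 6031, q_8 = 1*422 + 109 = 531.
  i=9: a_9=2, p_9 = 2*6031 + 4793 = 16855, q_9 = 2*531 + 422 = 1484.
Check: 16855^2 - 129*1484^2 = 284091025 - 284091024 = 1, so (x, y) = (16855, 1484) solves the equation, and by the theorem it is the least positive solution.

(x, y) = (16855, 1484)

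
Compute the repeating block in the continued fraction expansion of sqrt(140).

Write x_i = (sqrt(140) + m_i)/d_i with (m_0, d_0) = (0, 1). a_0 = floor(sqrt(140)) = 11, since 11^2 = 121 <= 140 < 144 = 12^2.
Iterate m_{i+1} = d_i*a_i - m_i, d_{i+1} = (140 - m_{i+1}^2)/d_i, a_{i+1} = floor((a_0 + m_{i+1})/d_{i+1}):
  m_1 = 1*11 - 0 = 11, d_1 = (140 - 11^2)/1 = 19/1 = 19, a_1 = floor((11 + 11)/19) = 1.
  m_2 = 19*1 - 11 = 8, d_2 = (140 - 8^2)/19 = 76/19 = 4, a_2 = floor((11 + 8)/4) = 4.
  m_3 = 4*4 - 8 = 8, d_3 = (140 - 8^2)/4 = 76/4 = 19, a_3 = floor((11 + 8)/19) = 1.
  m_4 = 19*1 - 8 = 11, d_4 = (140 - 11^2)/19 = 19/19 = 1, a_4 = floor((11 + 11)/1) = 22.
  m_5 = 1*22 - 11 = 11, d_5 = (140 - 11^2)/1 = 19/1 = 19: (m_5, d_5) = (m_1, d_1) = (11, 19), so from here the quotients repeat a_1, ..., a_4; the period length is 4.
Hence the expansion of sqrt(140) is a_0 = 11 followed by the repeating block 1, 4, 1, 22 (period 4).

[11; (1, 4, 1, 22)]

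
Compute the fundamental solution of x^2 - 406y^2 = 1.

First expand sqrt(406) as a continued fraction. With x_i = (sqrt(406) + m_i)/d_i and (m_0, d_0) = (0, 1): a_0 = floor(sqrt(406)) = 20, since 20^2 = 400 <= 406 < 441 = 21^2.
Iterate m_{i+1} = d_i*a_i - m_i, d_{i+1} = (406 - m_{i+1}^2)/d_i, a_{i+1} = floor((a_0 + m_{i+1})/d_{i+1}):
  m_1 = 1*20 - 0 = 20, d_1 = (406 - 20^2)/1 = 6/1 = 6, a_1 = floor((20 + 20)/6) = 6.
  m_2 = 6*6 - 20 = 16, d_2 = (406 - 16^2)/6 = 150/6 = 25, a_2 = floor((20 + 16)/25) = 1.
  m_3 = 25*1 - 16 = 9, d_3 = (406 - 9^2)/25 = 325/25 = 13, a_3 = floor((20 + 9)/13) = 2.
  m_4 = 13*2 - 9 = 17, d_4 = (406 - 17^2)/13 = 117/13 = 9, a_4 = floor((20 + 17)/9) = 4.
  m_5 = 9*4 - 17 = 19, d_5 = (406 - 19^2)/9 = 45/9 = 5, a_5 = floor((20 + 19)/5) = 7.
  m_6 = 5*7 - 19 = 16, d_6 = (406 - 16^2)/5 = 150/5 = 30, a_6 = floor((20 + 16)/30) = 1.
  m_7 = 30*1 - 16 = 14, d_7 = (406 - 14^2)/30 = 210/30 = 7, a_7 = floor((20 + 14)/7) = 4.
  m_8 = 7*4 - 14 = 14, d_8 = (406 - 14^2)/7 = 210/7 = 30, a_8 = floor((20 + 14)/30) = 1.
  m_9 = 30*1 - 14 = 16, d_9 = (406 - 16^2)/30 = 150/30 = 5, a_9 = floor((20 + 16)/5) = 7.
  m_10 = 5*7 - 16 = 19, d_10 = (406 - 19^2)/5 = 45/5 = 9, a_10 = floor((20 + 19)/9) = 4.
  m_11 = 9*4 - 19 = 17, d_11 = (406 - 17^2)/9 = 117/9 = 13, a_11 = floor((20 + 17)/13) = 2.
  m_12 = 13*2 - 17 = 9, d_12 = (406 - 9^2)/13 = 325/13 = 25, a_12 = floor((20 + 9)/25) = 1.
  m_13 = 25*1 - 9 = 16, d_13 = (406 - 16^2)/25 = 150/25 = 6, a_13 = floor((20 + 16)/6) = 6.
  m_14 = 6*6 - 16 = 20, d_14 = (406 - 20^2)/6 = 6/6 = 1, a_14 = floor((20 + 20)/1) = 40.
  m_15 = 1*40 - 20 = 20, d_15 = (406 - 20^2)/1 = 6/1 = 6: (m_15, d_15) = (m_1, d_1) = (20, 6), so from here the quotients repeat a_1, ..., a_14; the period length is 14.
So sqrt(406) = [20; (6, 1, 2, 4, 7, 1, 4, 1, 7, 4, 2, 1, 6, 40)] with period length k = 14.
k is even, so the fundamental solution of x^2 - 406y^2 = 1 is (p_{k-1}, q_{k-1}) = (p_13, q_13); compute convergents through index 13.
Convergents (p_i = a_i*p_{i-1} + p_{i-2}, q_i = a_i*q_{i-1} + q_{i-2} with p_{-2}=0, p_{-1}=1, q_{-2}=1, q_{-1}=0):
  i=0: a_0=20, p_0 = 20*1 + 0 = 20, q_0 = 20*0 + 1 = 1.
  i=1: a_1=6, p_1 = 6*20 + 1 = 121, q_1 = 6*1 + 0 = 6.
  i=2: a_2=1, p_2 = 1*121 + 20 = 141, q_2 = 1*6 + 1 = 7.
  i=3: a_3=2, p_3 = 2*141 + 121 = 403, q_3 = 2*7 + 6 = 20.
  i=4: a_4=4, p_4 = 4*403 + 141 = 1753, q_4 = 4*20 + 7 = 87.
  i=5: a_5=7, p_5 = 7*1753 + 403 = 12674, q_5 = 7*87 + 20 = 629.
  i=6: a_6=1, p_6 = 1*12674 + 1753 = 14427, q_6 = 1*629 + 87 = 716.
  i=7: a_7=4, p_7 = 4*14427 + 12674 = 70382, q_7 = 4*716 + 629 = 3493.
  i=8: a_8=1, p_8 = 1*70382 + 14427 = 84809, q_8 = 1*3493 + 716 = 4209.
  i=9: a_9=7, p_9 = 7*84809 + 70382 = 664045, q_9 = 7*4209 + 3493 = 32956.
  i=10: a_10=4, p_10 = 4*664045 + 84809 = 2740989, q_10 = 4*32956 + 4209 = 136033.
  i=11: a_11=2, p_11 = 2*2740989 + 664045 = 6146023, q_11 = 2*136033 + 32956 = 305022.
  i=12: a_12=1, p_12 = 1*6146023 + 2740989 = 8887012, q_12 = 1*305022 + 136033 = 441055.
  i=13: a_13=6, p_13 = 6*8887012 + 6146023 = 59468095, q_13 = 6*441055 + 305022 = 2951352.
Check: 59468095^2 - 406*2951352^2 = 3536454322929025 - 3536454322929024 = 1, so (x, y) = (59468095, 2951352) solves the equation, and by the theorem it is the least positive solution.

(x, y) = (59468095, 2951352)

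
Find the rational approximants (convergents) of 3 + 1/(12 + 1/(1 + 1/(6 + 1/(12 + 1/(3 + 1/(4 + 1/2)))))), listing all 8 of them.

3/1, 37/12, 40/13, 277/90, 3364/1093, 10369/3369, 44840/14569, 100049/32507

Using the convergent recurrence p_i = a_i*p_{i-1} + p_{i-2}, q_i = a_i*q_{i-1} + q_{i-2} with p_{-2}=0, p_{-1}=1, q_{-2}=1, q_{-1}=0:
  i=0: a_0=3, p_0 = 3*1 + 0 = 3, q_0 = 3*0 + 1 = 1.
  i=1: a_1=12, p_1 = 12*3 + 1 = 37, q_1 = 12*1 + 0 = 12.
  i=2: a_2=1, p_2 = 1*37 + 3 = 40, q_2 = 1*12 + 1 = 13.
  i=3: a_3=6, p_3 = 6*40 + 37 = 277, q_3 = 6*13 + 12 = 90.
  i=4: a_4=12, p_4 = 12*277 + 40 = 3364, q_4 = 12*90 + 13 = 1093.
  i=5: a_5=3, p_5 = 3*3364 + 277 = 10369, q_5 = 3*1093 + 90 = 3369.
  i=6: a_6=4, p_6 = 4*10369 + 3364 = 44840, q_6 = 4*3369 + 1093 = 14569.
  i=7: a_7=2, p_7 = 2*44840 + 10369 = 100049, q_7 = 2*14569 + 3369 = 32507.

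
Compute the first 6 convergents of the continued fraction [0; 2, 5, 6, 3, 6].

Using the convergent recurrence p_i = a_i*p_{i-1} + p_{i-2}, q_i = a_i*q_{i-1} + q_{i-2} with p_{-2}=0, p_{-1}=1, q_{-2}=1, q_{-1}=0:
  i=0: a_0=0, p_0 = 0*1 + 0 = 0, q_0 = 0*0 + 1 = 1.
  i=1: a_1=2, p_1 = 2*0 + 1 = 1, q_1 = 2*1 + 0 = 2.
  i=2: a_2=5, p_2 = 5*1 + 0 = 5, q_2 = 5*2 + 1 = 11.
  i=3: a_3=6, p_3 = 6*5 + 1 = 31, q_3 = 6*11 + 2 = 68.
  i=4: a_4=3, p_4 = 3*31 + 5 = 98, q_4 = 3*68 + 11 = 215.
  i=5: a_5=6, p_5 = 6*98 + 31 = 619, q_5 = 6*215 + 68 = 1358.

0/1, 1/2, 5/11, 31/68, 98/215, 619/1358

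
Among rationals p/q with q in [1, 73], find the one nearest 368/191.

Expand x = 368/191 as a continued fraction with the Euclidean algorithm:
  368 = 1*191 + 177, so a_0 = 1.
  191 = 1*177 + 14, so a_1 = 1.
  177 = 12*14 + 9, so a_2 = 12.
  14 = 1*9 + 5, so a_3 = 1.
  9 = 1*5 + 4, so a_4 = 1.
  5 = 1*4 + 1, so a_5 = 1.
  4 = 4*1 + 0, so a_6 = 4.
so x = [1; 1, 12, 1, 1, 1, 4].
Convergents (p_i = a_i*p_{i-1} + p_{i-2}, q_i = a_i*q_{i-1} + q_{i-2} with p_{-2}=0, p_{-1}=1, q_{-2}=1, q_{-1}=0), until the denominator exceeds 73:
  i=0: a_0=1, p_0 = 1*1 + 0 = 1, q_0 = 1*0 + 1 = 1.
  i=1: a_1=1, p_1 = 1*1 + 1 = 2, q_1 = 1*1 + 0 = 1.
  i=2: a_2=12, p_2 = 12*2 + 1 = 25, q_2 = 12*1 + 1 = 13.
  i=3: a_3=1, p_3 = 1*25 + 2 = 27, q_3 = 1*13 + 1 = 14.
  i=4: a_4=1, p_4 = 1*27 + 25 = 52, q_4 = 1*14 + 13 = 27.
  i=5: a_5=1, p_5 = 1*52 + 27 = 79, q_5 = 1*27 + 14 = 41.
  i=6: a_6=4, p_6 = 4*79 + 52 = 368, q_6 = 4*41 + 27 = 191.
q_6 = 191 > 73, so the last convergent with denominator <= 73 is p_5/q_5 = 79/41.
The closest fraction with denominator <= 73 is either p_5/q_5 or the intermediate fraction (k*p_5 + p_4)/(k*q_5 + q_4) with the largest k >= 1 whose denominator stays <= 73; these approach x as k grows, and every other convergent or intermediate fraction in range is farther away.
Largest k: floor((73 - q_4)/q_5) = floor((73 - 27)/41) = 1.
That gives (1*79 + 52)/(1*41 + 27) = 131/68.
Compare the errors: |x - 79/41| = |368*41 - 79*191|/(191*41) = 1/7831, and |x - 131/68| = |368*68 - 131*191|/(191*68) = 3/12988.
Cross-multiplying, 1*12988 = 12988 < 23493 = 3*7831, so 1/7831 is smaller: the convergent 79/41 is closer to x than 131/68.

79/41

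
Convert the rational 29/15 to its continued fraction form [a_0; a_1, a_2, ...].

[1; 1, 14]

Run the Euclidean algorithm on 29 and 15; the successive quotients are the partial quotients a_0, a_1, ... (each step inverts the fractional part left over by the previous one):
  29 = 1*15 + 14, so a_0 = 1.
  15 = 1*14 + 1, so a_1 = 1.
  14 = 14*1 + 0, so a_2 = 14.
The remainder reaches 0 after 3 divisions, so the expansion has 3 partial quotients, read off in order.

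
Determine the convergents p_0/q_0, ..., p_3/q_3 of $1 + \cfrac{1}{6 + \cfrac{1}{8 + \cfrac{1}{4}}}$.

1/1, 7/6, 57/49, 235/202

Using the convergent recurrence p_i = a_i*p_{i-1} + p_{i-2}, q_i = a_i*q_{i-1} + q_{i-2} with p_{-2}=0, p_{-1}=1, q_{-2}=1, q_{-1}=0:
  i=0: a_0=1, p_0 = 1*1 + 0 = 1, q_0 = 1*0 + 1 = 1.
  i=1: a_1=6, p_1 = 6*1 + 1 = 7, q_1 = 6*1 + 0 = 6.
  i=2: a_2=8, p_2 = 8*7 + 1 = 57, q_2 = 8*6 + 1 = 49.
  i=3: a_3=4, p_3 = 4*57 + 7 = 235, q_3 = 4*49 + 6 = 202.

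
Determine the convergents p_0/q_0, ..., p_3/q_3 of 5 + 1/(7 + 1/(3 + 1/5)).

5/1, 36/7, 113/22, 601/117

Using the convergent recurrence p_i = a_i*p_{i-1} + p_{i-2}, q_i = a_i*q_{i-1} + q_{i-2} with p_{-2}=0, p_{-1}=1, q_{-2}=1, q_{-1}=0:
  i=0: a_0=5, p_0 = 5*1 + 0 = 5, q_0 = 5*0 + 1 = 1.
  i=1: a_1=7, p_1 = 7*5 + 1 = 36, q_1 = 7*1 + 0 = 7.
  i=2: a_2=3, p_2 = 3*36 + 5 = 113, q_2 = 3*7 + 1 = 22.
  i=3: a_3=5, p_3 = 5*113 + 36 = 601, q_3 = 5*22 + 7 = 117.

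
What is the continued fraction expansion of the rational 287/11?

[26; 11]

Run the Euclidean algorithm on 287 and 11; the successive quotients are the partial quotients a_0, a_1, ... (each step inverts the fractional part left over by the previous one):
  287 = 26*11 + 1, so a_0 = 26.
  11 = 11*1 + 0, so a_1 = 11.
The remainder reaches 0 after 2 divisions, so the expansion has 2 partial quotients, read off in order.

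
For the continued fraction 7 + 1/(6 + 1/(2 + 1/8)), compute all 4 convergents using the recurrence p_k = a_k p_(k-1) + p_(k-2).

7/1, 43/6, 93/13, 787/110

Using the convergent recurrence p_i = a_i*p_{i-1} + p_{i-2}, q_i = a_i*q_{i-1} + q_{i-2} with p_{-2}=0, p_{-1}=1, q_{-2}=1, q_{-1}=0:
  i=0: a_0=7, p_0 = 7*1 + 0 = 7, q_0 = 7*0 + 1 = 1.
  i=1: a_1=6, p_1 = 6*7 + 1 = 43, q_1 = 6*1 + 0 = 6.
  i=2: a_2=2, p_2 = 2*43 + 7 = 93, q_2 = 2*6 + 1 = 13.
  i=3: a_3=8, p_3 = 8*93 + 43 = 787, q_3 = 8*13 + 6 = 110.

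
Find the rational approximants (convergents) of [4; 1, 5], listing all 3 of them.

4/1, 5/1, 29/6

Using the convergent recurrence p_i = a_i*p_{i-1} + p_{i-2}, q_i = a_i*q_{i-1} + q_{i-2} with p_{-2}=0, p_{-1}=1, q_{-2}=1, q_{-1}=0:
  i=0: a_0=4, p_0 = 4*1 + 0 = 4, q_0 = 4*0 + 1 = 1.
  i=1: a_1=1, p_1 = 1*4 + 1 = 5, q_1 = 1*1 + 0 = 1.
  i=2: a_2=5, p_2 = 5*5 + 4 = 29, q_2 = 5*1 + 1 = 6.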